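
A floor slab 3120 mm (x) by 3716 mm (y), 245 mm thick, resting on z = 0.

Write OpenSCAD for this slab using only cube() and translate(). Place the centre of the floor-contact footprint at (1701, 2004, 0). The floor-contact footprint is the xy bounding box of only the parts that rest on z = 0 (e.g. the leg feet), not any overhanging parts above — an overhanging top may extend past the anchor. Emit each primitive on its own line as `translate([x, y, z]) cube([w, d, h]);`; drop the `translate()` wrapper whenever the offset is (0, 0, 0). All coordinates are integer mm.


translate([141, 146, 0]) cube([3120, 3716, 245]);


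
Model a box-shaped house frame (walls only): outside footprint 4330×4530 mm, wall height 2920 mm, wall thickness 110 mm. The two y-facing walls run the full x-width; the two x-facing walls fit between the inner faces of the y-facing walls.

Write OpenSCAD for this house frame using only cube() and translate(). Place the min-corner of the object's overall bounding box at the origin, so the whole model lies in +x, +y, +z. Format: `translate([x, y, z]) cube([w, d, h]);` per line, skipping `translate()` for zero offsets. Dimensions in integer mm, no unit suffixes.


cube([4330, 110, 2920]);
translate([0, 4420, 0]) cube([4330, 110, 2920]);
translate([0, 110, 0]) cube([110, 4310, 2920]);
translate([4220, 110, 0]) cube([110, 4310, 2920]);


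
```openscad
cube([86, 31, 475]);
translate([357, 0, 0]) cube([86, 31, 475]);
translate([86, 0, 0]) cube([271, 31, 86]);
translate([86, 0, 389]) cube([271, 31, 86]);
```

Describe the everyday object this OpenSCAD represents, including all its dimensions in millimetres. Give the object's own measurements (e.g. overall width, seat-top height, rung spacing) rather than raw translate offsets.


A rectangular picture frame lying in the x–z plane (depth along y). The opening is 271 mm wide (x) by 303 mm tall (z), surrounded by a border 86 mm wide on all four sides. The frame is 31 mm deep and is made of two full-height vertical stiles with two horizontal rails fitted between them.


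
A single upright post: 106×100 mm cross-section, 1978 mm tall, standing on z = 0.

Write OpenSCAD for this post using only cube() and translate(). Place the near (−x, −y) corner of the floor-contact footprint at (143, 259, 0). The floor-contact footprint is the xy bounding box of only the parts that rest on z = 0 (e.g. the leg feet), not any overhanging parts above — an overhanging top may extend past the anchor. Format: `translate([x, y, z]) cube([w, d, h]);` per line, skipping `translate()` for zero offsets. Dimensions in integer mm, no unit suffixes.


translate([143, 259, 0]) cube([106, 100, 1978]);


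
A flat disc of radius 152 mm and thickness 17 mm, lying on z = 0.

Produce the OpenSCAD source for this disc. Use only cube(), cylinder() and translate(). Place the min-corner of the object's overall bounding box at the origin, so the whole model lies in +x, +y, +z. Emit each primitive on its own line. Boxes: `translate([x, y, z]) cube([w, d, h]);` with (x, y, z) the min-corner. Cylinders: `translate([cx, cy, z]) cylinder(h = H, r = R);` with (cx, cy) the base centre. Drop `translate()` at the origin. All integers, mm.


translate([152, 152, 0]) cylinder(h = 17, r = 152);


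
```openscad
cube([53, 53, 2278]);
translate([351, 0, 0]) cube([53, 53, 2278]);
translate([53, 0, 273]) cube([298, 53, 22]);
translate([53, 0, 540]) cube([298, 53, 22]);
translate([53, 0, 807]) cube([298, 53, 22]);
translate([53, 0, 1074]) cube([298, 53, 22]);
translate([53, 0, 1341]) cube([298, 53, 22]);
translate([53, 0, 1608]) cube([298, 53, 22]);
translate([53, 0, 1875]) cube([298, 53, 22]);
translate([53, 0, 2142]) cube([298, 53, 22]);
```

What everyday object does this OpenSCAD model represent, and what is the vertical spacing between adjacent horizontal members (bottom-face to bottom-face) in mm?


A ladder. The rung spacing is 267 mm.

Two tall 53×53 posts with 8 short bars between them — a ladder. Adjacent rungs sit at z = 273 and z = 540, so the spacing is 540 − 273 = 267 mm.


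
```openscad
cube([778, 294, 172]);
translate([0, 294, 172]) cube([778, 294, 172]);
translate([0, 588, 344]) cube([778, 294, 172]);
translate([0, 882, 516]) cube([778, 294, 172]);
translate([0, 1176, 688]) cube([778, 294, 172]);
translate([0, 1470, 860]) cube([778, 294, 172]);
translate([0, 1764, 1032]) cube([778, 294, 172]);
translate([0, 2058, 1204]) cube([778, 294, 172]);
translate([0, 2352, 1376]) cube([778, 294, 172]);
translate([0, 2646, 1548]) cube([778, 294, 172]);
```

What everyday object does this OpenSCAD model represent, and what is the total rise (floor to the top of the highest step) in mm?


A staircase. The total rise is 1720 mm.

10 identical blocks, each offset up and back from the previous — a staircase. Each step is 172 mm tall and there are 10 of them, so the total rise is 10 × 172 = 1720 mm.


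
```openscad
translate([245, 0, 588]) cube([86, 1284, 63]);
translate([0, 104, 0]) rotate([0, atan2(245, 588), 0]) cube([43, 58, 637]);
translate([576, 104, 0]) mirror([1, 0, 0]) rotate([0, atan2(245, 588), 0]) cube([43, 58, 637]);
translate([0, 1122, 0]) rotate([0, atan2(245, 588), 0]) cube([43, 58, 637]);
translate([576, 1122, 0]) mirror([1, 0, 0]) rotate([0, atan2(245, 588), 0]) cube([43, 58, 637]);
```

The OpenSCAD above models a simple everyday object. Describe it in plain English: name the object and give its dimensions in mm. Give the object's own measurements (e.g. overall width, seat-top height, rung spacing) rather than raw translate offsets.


A sawhorse. A 86×1284×63 mm beam (x, y, z) sits on two A-frame leg pairs. Each pair is two raked legs of 43×58 mm section (58 mm along y) splaying symmetrically in x. Each leg rises 588 mm vertically over 245 mm of horizontal reach and is 637 mm long along its own axis. Every leg's outer bottom edge rests on the floor and its outer top edge meets a bottom edge of the beam — the left legs (tilting toward +x) meet the beam's −x bottom edge, the right legs (their mirror images, tilting toward −x) meet its +x bottom edge — so the leg tops tuck under the beam, the beam's underside is 588 mm above the floor, and the feet are 576 mm apart outside-to-outside with the beam centred between them. The two leg pairs are set in 104 mm from either end of the beam.


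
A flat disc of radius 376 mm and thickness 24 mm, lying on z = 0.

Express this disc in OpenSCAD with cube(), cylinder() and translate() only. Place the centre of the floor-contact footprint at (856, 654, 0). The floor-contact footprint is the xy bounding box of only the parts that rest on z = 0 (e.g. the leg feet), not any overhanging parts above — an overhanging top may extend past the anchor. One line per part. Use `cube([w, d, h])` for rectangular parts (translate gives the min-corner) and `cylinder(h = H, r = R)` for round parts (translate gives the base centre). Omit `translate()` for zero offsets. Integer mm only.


translate([856, 654, 0]) cylinder(h = 24, r = 376);


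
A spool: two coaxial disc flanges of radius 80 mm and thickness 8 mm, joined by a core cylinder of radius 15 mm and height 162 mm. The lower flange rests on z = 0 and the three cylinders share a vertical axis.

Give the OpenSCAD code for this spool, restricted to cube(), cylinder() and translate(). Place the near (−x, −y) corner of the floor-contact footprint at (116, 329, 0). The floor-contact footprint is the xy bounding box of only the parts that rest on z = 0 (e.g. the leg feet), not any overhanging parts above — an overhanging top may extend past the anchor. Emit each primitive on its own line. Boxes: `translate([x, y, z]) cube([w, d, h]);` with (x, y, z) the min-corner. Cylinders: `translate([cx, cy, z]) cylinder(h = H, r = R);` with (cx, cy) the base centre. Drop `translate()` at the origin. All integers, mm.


translate([196, 409, 0]) cylinder(h = 8, r = 80);
translate([196, 409, 8]) cylinder(h = 162, r = 15);
translate([196, 409, 170]) cylinder(h = 8, r = 80);


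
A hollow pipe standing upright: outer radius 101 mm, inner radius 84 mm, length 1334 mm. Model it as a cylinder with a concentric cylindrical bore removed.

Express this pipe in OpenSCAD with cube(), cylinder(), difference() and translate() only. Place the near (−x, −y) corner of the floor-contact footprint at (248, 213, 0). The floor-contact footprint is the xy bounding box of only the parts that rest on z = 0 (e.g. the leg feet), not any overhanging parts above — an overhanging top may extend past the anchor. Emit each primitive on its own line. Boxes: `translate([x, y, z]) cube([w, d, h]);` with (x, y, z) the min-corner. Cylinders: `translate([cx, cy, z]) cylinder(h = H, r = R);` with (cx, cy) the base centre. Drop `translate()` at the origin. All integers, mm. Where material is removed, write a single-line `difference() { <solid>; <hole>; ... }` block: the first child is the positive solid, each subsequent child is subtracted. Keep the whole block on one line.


difference() { translate([349, 314, 0]) cylinder(h = 1334, r = 101); translate([349, 314, 0]) cylinder(h = 1334, r = 84); }


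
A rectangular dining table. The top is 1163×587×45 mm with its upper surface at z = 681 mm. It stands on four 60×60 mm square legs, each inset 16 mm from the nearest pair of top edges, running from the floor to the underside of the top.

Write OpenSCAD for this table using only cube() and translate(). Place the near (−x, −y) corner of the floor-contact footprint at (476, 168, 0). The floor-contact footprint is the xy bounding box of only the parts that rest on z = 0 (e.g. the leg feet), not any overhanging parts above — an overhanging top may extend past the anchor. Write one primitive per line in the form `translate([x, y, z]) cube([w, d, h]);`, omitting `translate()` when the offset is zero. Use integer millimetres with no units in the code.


translate([460, 152, 636]) cube([1163, 587, 45]);
translate([476, 168, 0]) cube([60, 60, 636]);
translate([1547, 168, 0]) cube([60, 60, 636]);
translate([476, 663, 0]) cube([60, 60, 636]);
translate([1547, 663, 0]) cube([60, 60, 636]);


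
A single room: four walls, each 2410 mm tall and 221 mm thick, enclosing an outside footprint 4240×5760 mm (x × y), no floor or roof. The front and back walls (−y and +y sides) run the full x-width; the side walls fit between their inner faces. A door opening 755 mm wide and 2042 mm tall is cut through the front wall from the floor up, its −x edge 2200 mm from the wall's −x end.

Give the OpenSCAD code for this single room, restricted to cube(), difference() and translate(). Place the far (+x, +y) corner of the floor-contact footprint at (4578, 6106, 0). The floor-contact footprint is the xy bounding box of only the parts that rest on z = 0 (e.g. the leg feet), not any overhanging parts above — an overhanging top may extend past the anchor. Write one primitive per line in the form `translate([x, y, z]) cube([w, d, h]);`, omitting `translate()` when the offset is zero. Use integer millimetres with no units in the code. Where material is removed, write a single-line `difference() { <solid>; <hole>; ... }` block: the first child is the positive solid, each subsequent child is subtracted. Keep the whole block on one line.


difference() { translate([338, 346, 0]) cube([4240, 221, 2410]); translate([2538, 346, 0]) cube([755, 221, 2042]); }
translate([338, 5885, 0]) cube([4240, 221, 2410]);
translate([338, 567, 0]) cube([221, 5318, 2410]);
translate([4357, 567, 0]) cube([221, 5318, 2410]);


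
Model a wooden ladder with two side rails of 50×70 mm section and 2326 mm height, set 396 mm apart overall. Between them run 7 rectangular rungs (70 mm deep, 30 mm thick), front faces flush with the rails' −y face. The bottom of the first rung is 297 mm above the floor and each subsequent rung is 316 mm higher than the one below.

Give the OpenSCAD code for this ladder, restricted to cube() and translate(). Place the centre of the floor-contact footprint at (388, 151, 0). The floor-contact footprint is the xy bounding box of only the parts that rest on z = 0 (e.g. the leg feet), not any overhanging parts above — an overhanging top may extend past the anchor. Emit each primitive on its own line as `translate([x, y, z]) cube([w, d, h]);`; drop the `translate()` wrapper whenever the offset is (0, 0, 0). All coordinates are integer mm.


// rung span = 396 - 2*50 = 296
// rung[k] z = 297 + k*316
translate([190, 116, 0]) cube([50, 70, 2326]);
translate([536, 116, 0]) cube([50, 70, 2326]);
translate([240, 116, 297]) cube([296, 70, 30]);
translate([240, 116, 613]) cube([296, 70, 30]);
translate([240, 116, 929]) cube([296, 70, 30]);
translate([240, 116, 1245]) cube([296, 70, 30]);
translate([240, 116, 1561]) cube([296, 70, 30]);
translate([240, 116, 1877]) cube([296, 70, 30]);
translate([240, 116, 2193]) cube([296, 70, 30]);


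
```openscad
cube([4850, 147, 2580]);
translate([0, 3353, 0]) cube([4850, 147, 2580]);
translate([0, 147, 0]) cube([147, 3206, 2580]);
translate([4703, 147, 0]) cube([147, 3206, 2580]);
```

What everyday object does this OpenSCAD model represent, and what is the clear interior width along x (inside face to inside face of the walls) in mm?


A house (or room) frame. The interior width is 4556 mm.

Four 2580 mm walls enclosing a rectangle with no floor or roof — a room or house frame. Outside width is 4850 mm and wall thickness is 147 mm, so the interior width is 4850 − 2 × 147 = 4556 mm.


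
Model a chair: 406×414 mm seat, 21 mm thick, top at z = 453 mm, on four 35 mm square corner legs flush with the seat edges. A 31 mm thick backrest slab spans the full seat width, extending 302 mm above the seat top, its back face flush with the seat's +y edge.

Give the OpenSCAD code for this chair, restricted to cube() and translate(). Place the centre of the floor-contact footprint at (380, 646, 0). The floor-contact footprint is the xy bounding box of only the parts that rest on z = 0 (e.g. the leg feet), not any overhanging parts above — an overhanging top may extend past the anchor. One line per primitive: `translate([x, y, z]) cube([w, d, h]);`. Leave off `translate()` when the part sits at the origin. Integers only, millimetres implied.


translate([177, 439, 432]) cube([406, 414, 21]);
translate([177, 439, 0]) cube([35, 35, 432]);
translate([548, 439, 0]) cube([35, 35, 432]);
translate([177, 818, 0]) cube([35, 35, 432]);
translate([548, 818, 0]) cube([35, 35, 432]);
translate([177, 822, 453]) cube([406, 31, 302]);


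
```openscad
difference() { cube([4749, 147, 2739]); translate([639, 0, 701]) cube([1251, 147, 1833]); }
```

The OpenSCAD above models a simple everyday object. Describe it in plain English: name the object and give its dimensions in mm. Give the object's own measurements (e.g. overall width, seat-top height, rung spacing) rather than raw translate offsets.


A wall 4749 mm long (x), 147 mm thick (y), 2739 mm tall, with a rectangular window opening cut through it. The opening is 1251 mm wide and 1833 mm tall; its sill is at z = 701 mm and its near (−x) edge is 639 mm from the wall's −x end. The opening passes through the full wall thickness.


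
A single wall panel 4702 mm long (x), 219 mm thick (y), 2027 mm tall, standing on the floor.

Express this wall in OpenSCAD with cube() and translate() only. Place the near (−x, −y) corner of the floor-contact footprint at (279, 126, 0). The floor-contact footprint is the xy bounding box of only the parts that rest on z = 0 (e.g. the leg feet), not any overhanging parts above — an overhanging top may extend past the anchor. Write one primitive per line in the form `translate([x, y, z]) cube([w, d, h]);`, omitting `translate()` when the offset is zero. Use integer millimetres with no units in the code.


translate([279, 126, 0]) cube([4702, 219, 2027]);


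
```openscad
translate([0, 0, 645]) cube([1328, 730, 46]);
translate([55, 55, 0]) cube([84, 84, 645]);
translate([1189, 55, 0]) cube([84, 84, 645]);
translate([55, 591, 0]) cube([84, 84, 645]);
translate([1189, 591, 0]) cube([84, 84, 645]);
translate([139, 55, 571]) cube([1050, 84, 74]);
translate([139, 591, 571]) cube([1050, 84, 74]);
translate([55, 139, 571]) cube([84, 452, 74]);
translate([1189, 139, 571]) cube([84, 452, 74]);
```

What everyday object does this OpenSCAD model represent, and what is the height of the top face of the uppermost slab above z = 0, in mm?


A table. The table height is 691 mm.

A 1328×730×46 slab sits at z = 645 on four 84 mm square posts — a table. The top surface is at 645 + 46 = 691 mm.


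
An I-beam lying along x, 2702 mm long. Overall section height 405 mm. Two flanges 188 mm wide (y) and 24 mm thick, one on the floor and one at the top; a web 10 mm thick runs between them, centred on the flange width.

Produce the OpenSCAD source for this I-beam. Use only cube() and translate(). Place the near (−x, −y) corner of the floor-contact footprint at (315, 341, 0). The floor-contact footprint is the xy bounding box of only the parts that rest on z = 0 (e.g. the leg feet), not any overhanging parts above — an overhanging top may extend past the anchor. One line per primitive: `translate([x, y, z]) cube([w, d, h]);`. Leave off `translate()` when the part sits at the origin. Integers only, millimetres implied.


translate([315, 341, 0]) cube([2702, 188, 24]);
translate([315, 430, 24]) cube([2702, 10, 357]);
translate([315, 341, 381]) cube([2702, 188, 24]);


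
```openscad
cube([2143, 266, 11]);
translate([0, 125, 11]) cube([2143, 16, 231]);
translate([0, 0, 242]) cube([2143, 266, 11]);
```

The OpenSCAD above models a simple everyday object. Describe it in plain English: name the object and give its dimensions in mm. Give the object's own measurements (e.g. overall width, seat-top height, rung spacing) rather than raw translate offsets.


An I-beam lying along x, 2143 mm long. Overall section height 253 mm. Two flanges 266 mm wide (y) and 11 mm thick, one on the floor and one at the top; a web 16 mm thick runs between them, centred on the flange width.


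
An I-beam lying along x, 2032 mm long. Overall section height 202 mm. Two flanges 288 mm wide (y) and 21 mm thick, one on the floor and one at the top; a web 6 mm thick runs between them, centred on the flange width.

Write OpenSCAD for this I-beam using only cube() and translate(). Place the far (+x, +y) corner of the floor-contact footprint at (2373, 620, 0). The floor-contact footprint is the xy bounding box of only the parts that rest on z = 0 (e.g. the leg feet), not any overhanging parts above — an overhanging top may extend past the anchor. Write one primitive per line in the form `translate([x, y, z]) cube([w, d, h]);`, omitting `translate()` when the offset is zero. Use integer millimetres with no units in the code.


translate([341, 332, 0]) cube([2032, 288, 21]);
translate([341, 473, 21]) cube([2032, 6, 160]);
translate([341, 332, 181]) cube([2032, 288, 21]);


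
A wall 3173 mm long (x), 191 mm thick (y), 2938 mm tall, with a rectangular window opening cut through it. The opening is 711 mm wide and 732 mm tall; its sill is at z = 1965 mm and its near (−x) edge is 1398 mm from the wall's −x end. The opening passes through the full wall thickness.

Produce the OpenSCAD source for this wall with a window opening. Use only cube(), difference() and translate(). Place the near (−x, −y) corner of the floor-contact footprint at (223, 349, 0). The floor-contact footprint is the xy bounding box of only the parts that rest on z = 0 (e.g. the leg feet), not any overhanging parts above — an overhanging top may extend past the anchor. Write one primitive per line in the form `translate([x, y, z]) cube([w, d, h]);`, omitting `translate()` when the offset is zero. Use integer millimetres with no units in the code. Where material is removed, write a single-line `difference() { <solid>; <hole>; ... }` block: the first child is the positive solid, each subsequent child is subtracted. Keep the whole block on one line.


difference() { translate([223, 349, 0]) cube([3173, 191, 2938]); translate([1621, 349, 1965]) cube([711, 191, 732]); }


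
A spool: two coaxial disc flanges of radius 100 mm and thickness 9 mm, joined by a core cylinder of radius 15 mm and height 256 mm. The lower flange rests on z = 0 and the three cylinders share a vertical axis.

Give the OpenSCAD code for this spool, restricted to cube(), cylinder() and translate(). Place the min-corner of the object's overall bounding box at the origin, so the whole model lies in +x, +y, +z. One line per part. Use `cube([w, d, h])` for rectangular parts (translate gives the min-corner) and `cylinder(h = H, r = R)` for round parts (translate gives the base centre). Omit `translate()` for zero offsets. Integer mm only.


translate([100, 100, 0]) cylinder(h = 9, r = 100);
translate([100, 100, 9]) cylinder(h = 256, r = 15);
translate([100, 100, 265]) cylinder(h = 9, r = 100);


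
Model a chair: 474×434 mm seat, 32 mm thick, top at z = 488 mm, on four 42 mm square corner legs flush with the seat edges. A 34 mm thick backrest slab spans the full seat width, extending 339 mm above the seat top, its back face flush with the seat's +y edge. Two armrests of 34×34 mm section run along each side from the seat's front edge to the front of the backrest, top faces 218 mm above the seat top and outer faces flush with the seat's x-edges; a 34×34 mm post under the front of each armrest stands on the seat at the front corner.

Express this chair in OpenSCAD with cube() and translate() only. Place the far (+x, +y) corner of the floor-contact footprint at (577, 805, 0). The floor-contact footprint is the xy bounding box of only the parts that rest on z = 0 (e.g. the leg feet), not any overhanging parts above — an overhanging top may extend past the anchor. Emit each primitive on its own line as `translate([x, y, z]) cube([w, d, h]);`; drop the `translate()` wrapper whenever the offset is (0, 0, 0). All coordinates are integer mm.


translate([103, 371, 456]) cube([474, 434, 32]);
translate([103, 371, 0]) cube([42, 42, 456]);
translate([535, 371, 0]) cube([42, 42, 456]);
translate([103, 763, 0]) cube([42, 42, 456]);
translate([535, 763, 0]) cube([42, 42, 456]);
translate([103, 771, 488]) cube([474, 34, 339]);
translate([103, 371, 672]) cube([34, 400, 34]);
translate([543, 371, 672]) cube([34, 400, 34]);
translate([103, 371, 488]) cube([34, 34, 184]);
translate([543, 371, 488]) cube([34, 34, 184]);


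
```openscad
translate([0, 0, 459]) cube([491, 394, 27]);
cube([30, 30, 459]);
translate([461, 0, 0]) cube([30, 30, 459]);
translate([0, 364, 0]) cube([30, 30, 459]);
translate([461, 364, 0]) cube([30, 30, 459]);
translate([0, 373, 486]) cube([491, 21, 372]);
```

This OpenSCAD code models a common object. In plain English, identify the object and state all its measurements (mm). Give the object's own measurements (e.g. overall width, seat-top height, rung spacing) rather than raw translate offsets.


A chair. The seat is a 491×394×27 mm slab with its top at z = 486 mm, on four 30×30 mm corner legs (flush with the seat edges, standing on z = 0). A flat backrest 21 mm thick, 372 mm tall, spans the full seat width and rises from the seat top along its +y edge, rear face flush with the rear of the seat.


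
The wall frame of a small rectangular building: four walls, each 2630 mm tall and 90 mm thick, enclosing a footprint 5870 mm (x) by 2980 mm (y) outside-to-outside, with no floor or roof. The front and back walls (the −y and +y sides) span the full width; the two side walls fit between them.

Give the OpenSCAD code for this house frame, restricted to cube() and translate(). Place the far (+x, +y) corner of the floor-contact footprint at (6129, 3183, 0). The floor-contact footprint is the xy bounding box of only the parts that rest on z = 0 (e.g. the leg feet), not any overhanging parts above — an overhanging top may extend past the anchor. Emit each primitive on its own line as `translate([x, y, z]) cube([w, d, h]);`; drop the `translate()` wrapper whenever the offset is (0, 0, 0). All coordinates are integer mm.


translate([259, 203, 0]) cube([5870, 90, 2630]);
translate([259, 3093, 0]) cube([5870, 90, 2630]);
translate([259, 293, 0]) cube([90, 2800, 2630]);
translate([6039, 293, 0]) cube([90, 2800, 2630]);


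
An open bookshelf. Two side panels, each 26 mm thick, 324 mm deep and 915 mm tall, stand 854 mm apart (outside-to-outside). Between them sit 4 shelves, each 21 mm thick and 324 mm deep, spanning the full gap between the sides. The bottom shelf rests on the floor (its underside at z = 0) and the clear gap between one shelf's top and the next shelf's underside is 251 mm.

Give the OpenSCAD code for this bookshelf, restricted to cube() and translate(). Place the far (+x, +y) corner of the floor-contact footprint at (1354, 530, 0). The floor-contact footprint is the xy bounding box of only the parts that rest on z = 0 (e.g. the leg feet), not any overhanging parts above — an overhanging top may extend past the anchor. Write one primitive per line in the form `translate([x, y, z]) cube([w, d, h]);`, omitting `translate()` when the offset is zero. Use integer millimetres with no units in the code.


translate([500, 206, 0]) cube([26, 324, 915]);
translate([1328, 206, 0]) cube([26, 324, 915]);
translate([526, 206, 0]) cube([802, 324, 21]);
translate([526, 206, 272]) cube([802, 324, 21]);
translate([526, 206, 544]) cube([802, 324, 21]);
translate([526, 206, 816]) cube([802, 324, 21]);


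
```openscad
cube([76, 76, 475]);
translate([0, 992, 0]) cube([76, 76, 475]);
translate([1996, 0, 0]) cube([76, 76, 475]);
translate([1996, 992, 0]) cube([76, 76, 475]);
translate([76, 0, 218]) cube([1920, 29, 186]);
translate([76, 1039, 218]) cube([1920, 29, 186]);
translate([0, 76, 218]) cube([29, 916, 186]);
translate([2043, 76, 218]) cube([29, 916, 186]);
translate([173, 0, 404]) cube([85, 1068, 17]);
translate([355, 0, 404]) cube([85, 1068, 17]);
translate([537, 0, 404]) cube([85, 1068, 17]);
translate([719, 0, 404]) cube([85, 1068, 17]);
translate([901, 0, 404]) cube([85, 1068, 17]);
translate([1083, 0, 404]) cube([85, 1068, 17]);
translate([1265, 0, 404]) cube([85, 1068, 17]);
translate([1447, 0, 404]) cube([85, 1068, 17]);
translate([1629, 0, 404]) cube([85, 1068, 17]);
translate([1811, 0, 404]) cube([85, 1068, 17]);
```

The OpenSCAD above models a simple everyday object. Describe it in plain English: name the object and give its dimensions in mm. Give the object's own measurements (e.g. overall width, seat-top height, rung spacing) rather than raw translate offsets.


A bed frame 2072 mm long (x) by 1068 mm wide (y). Four 76×76 mm corner posts, 475 mm tall, at the corners of the footprint. Four rails of 29 mm thickness and 186 mm height run between adjacent posts with their undersides at z = 218 mm, their outer faces flush with the outside of the frame (the two x-running rails run between the posts' inner faces; the two y-running rails run between the posts' inner faces). 10 slats, each 85 mm wide (x) and 17 mm thick, lie across the top of the two x-running rails, running the full 1068 mm width of the frame in y; along x they sit between the end posts with a 97 mm gap after the −x posts and between neighbouring slats, leaving 100 mm before the +x posts.


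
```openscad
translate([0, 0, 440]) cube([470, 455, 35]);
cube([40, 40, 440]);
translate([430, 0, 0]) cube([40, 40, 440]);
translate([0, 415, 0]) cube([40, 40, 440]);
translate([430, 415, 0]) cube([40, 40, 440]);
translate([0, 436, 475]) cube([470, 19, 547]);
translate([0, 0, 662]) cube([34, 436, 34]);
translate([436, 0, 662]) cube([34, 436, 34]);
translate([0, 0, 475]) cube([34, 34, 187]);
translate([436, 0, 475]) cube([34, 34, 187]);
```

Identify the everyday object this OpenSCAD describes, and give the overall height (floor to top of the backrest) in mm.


A chair. The overall height is 1022 mm.

A slab on four corner posts with a tall panel at the back — a chair. The seat slab sits at z = 440 with thickness 35, and the 547 mm backrest starts at the seat top, so the overall height is 440 + 35 + 547 = 1022 mm.


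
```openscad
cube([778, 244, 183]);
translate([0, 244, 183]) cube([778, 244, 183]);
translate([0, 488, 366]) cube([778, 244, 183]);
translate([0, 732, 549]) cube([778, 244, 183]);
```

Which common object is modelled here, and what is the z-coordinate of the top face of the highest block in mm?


A staircase. The total rise is 732 mm.

4 identical blocks, each offset up and back from the previous — a staircase. Each step is 183 mm tall and there are 4 of them, so the total rise is 4 × 183 = 732 mm.


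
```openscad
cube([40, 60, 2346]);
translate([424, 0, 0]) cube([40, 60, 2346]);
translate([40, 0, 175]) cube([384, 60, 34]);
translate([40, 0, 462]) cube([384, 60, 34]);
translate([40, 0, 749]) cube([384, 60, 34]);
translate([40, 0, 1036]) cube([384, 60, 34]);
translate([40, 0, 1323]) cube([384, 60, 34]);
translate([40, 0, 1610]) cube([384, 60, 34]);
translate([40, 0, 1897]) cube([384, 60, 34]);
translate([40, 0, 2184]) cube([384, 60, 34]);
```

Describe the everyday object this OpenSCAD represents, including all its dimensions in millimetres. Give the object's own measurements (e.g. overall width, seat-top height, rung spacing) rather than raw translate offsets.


A straight ladder. Two 40×60 mm vertical rails, 2346 mm tall, stand 464 mm apart (outside-to-outside) with their front faces coplanar on the −y side. 8 rungs, each 60 mm deep and 34 mm tall, span between the inner faces of the rails, front faces flush with the rails. The lowest rung's underside is at z = 175 mm and rungs are spaced 287 mm apart (underside to underside).


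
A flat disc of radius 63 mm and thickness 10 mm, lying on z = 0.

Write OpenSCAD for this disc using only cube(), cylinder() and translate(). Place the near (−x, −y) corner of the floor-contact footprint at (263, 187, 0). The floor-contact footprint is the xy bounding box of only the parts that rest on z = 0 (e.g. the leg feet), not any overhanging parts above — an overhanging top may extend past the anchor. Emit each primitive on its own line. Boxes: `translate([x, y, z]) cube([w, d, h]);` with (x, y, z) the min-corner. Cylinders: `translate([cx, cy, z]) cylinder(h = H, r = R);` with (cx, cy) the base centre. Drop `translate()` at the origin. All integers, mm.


translate([326, 250, 0]) cylinder(h = 10, r = 63);


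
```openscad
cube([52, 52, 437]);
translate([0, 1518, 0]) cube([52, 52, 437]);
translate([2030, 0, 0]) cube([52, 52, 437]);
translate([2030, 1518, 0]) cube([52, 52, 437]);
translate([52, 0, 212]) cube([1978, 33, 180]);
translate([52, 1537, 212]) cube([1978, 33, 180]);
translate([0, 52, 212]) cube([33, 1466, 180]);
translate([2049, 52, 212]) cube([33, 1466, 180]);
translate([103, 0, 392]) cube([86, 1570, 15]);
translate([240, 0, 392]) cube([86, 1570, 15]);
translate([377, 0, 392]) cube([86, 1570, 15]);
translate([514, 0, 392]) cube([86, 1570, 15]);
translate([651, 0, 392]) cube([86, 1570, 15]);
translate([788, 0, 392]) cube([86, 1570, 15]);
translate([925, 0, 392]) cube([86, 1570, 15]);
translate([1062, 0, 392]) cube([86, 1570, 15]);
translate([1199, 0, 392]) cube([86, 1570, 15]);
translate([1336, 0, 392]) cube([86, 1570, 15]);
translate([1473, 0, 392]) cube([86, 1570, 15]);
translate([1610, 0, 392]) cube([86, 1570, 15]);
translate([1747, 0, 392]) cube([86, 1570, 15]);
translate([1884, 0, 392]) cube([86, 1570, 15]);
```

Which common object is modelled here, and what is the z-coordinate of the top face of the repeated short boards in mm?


A bed frame. The slat-top height is 407 mm.

Four posts, four rails, and a row of slats — a bed frame. Slats sit on the rails at z = 212 + 180 = 392; with slat thickness 15, the top is 407 mm.


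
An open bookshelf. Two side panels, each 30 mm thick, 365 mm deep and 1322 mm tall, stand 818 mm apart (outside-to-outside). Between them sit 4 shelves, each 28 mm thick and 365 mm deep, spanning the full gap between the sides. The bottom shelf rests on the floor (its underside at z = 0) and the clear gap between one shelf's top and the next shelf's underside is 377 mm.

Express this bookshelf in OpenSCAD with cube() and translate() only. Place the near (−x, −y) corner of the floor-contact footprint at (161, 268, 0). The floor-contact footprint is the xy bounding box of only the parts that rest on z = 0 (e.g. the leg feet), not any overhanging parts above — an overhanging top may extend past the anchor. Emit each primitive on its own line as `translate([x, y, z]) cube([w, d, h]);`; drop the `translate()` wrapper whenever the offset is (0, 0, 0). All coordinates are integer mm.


translate([161, 268, 0]) cube([30, 365, 1322]);
translate([949, 268, 0]) cube([30, 365, 1322]);
translate([191, 268, 0]) cube([758, 365, 28]);
translate([191, 268, 405]) cube([758, 365, 28]);
translate([191, 268, 810]) cube([758, 365, 28]);
translate([191, 268, 1215]) cube([758, 365, 28]);


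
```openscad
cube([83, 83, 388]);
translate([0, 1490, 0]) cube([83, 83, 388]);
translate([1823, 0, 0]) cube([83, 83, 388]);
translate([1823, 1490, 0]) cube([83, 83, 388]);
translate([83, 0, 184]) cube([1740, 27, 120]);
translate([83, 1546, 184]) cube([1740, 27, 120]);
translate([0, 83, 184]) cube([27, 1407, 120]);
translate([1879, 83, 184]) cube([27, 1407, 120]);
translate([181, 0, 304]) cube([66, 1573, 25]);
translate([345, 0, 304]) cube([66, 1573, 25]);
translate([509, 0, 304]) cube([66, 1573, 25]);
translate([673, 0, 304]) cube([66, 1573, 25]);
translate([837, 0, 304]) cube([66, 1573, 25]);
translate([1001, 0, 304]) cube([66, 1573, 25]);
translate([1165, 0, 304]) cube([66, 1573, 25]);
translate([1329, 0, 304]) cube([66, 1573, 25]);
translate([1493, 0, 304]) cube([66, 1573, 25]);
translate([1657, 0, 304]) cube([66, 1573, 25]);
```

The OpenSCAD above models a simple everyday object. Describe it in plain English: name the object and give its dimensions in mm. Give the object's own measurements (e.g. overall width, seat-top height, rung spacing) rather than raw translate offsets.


A bed frame 1906 mm long (x) by 1573 mm wide (y). Four 83×83 mm corner posts, 388 mm tall, at the corners of the footprint. Four rails of 27 mm thickness and 120 mm height run between adjacent posts with their undersides at z = 184 mm, their outer faces flush with the outside of the frame (the two x-running rails run between the posts' inner faces; the two y-running rails run between the posts' inner faces). 10 slats, each 66 mm wide (x) and 25 mm thick, lie across the top of the two x-running rails, running the full 1573 mm width of the frame in y; along x they sit between the end posts with a 98 mm gap after the −x posts and between neighbouring slats, leaving 100 mm before the +x posts.


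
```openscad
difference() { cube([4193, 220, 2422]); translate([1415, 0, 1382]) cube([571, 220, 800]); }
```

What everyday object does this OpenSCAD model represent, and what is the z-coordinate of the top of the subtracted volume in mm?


A wall with a window opening. The window head height is 2182 mm.

A wall with a rectangular opening subtracted — a window. Sill at z = 1382, opening 800 mm tall, so the head is at 1382 + 800 = 2182 mm.


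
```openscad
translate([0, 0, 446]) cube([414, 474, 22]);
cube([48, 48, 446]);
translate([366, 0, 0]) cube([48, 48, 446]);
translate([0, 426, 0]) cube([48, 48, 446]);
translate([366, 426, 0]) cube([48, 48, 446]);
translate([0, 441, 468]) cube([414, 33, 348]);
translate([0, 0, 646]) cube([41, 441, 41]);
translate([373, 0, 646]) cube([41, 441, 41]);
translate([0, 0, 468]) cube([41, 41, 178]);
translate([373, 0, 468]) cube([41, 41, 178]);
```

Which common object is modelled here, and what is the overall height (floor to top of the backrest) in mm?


A chair. The overall height is 816 mm.

A slab on four corner posts with a tall panel at the back — a chair. The seat slab sits at z = 446 with thickness 22, and the 348 mm backrest starts at the seat top, so the overall height is 446 + 22 + 348 = 816 mm.


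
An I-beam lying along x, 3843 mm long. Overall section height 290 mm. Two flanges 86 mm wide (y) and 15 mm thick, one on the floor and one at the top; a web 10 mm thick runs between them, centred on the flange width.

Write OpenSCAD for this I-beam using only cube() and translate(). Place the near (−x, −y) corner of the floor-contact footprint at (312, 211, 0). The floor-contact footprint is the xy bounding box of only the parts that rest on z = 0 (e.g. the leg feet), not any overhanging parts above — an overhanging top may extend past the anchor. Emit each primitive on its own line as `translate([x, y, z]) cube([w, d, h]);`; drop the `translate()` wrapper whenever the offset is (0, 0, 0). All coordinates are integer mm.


translate([312, 211, 0]) cube([3843, 86, 15]);
translate([312, 249, 15]) cube([3843, 10, 260]);
translate([312, 211, 275]) cube([3843, 86, 15]);


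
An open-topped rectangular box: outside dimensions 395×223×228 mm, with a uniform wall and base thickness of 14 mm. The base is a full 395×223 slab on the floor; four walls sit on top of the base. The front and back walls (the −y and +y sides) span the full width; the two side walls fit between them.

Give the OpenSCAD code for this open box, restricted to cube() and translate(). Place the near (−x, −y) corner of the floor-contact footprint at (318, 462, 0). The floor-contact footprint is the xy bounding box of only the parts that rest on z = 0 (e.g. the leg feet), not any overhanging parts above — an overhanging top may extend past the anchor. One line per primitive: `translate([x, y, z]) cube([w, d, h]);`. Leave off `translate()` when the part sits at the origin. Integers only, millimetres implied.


translate([318, 462, 0]) cube([395, 223, 14]);
translate([318, 462, 14]) cube([395, 14, 214]);
translate([318, 671, 14]) cube([395, 14, 214]);
translate([318, 476, 14]) cube([14, 195, 214]);
translate([699, 476, 14]) cube([14, 195, 214]);


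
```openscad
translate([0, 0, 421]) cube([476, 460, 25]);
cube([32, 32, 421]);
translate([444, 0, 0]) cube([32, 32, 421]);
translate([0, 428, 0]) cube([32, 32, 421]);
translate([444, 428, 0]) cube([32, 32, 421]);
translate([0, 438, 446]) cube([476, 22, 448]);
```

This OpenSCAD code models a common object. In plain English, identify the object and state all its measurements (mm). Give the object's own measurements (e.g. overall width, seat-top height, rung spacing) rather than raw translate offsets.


A chair. The seat is a 476×460×25 mm slab with its top at z = 446 mm, on four 32×32 mm corner legs (flush with the seat edges, standing on z = 0). A flat backrest 22 mm thick, 448 mm tall, spans the full seat width and rises from the seat top along its +y edge, rear face flush with the rear of the seat.


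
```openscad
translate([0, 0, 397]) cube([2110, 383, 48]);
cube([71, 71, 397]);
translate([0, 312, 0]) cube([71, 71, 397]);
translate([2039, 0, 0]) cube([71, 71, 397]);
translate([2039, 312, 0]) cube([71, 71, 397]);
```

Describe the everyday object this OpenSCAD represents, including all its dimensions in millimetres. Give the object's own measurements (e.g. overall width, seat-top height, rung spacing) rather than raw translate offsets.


A bench: a 2110×383 mm seat slab, 48 mm thick, top at z = 445 mm, on four 71×71 mm square legs flush with the seat corners and standing on z = 0.


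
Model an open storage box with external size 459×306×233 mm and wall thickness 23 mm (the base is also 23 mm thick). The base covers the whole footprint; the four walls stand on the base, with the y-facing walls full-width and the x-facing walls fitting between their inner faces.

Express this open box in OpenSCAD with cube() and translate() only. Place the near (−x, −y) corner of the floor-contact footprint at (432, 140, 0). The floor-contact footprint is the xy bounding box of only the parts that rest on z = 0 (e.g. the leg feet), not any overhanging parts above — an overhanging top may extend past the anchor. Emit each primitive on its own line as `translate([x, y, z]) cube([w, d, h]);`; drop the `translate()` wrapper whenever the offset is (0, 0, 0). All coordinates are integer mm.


translate([432, 140, 0]) cube([459, 306, 23]);
translate([432, 140, 23]) cube([459, 23, 210]);
translate([432, 423, 23]) cube([459, 23, 210]);
translate([432, 163, 23]) cube([23, 260, 210]);
translate([868, 163, 23]) cube([23, 260, 210]);
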